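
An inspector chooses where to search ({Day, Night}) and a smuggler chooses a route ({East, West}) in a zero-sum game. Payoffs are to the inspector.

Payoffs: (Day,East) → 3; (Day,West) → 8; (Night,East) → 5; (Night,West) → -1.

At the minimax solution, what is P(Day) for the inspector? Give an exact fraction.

Row minima: Day → 3, Night → -1; maximin = 3.
Column maxima: East → 5, West → 8; minimax = 5.
3 ≠ 5, so there is no saddle point; optimal play is mixed.
Let the inspector play Day with probability p. Expected payoff against East: 3p + 5(1−p) = −2p + 5; against West: 8p + (-1)(1−p) = 9p − 1.
Setting these equal: −2p + 5 = 9p − 1 ⇒ −11p = -6 ⇒ p = 6/11, and the value is (-2)·(6/11) + 5 = 43/11.
For the smuggler: with q = P(East), equating Day's and Night's payoffs gives −5q + 8 = 6q − 1 ⇒ q = 9/11.

6/11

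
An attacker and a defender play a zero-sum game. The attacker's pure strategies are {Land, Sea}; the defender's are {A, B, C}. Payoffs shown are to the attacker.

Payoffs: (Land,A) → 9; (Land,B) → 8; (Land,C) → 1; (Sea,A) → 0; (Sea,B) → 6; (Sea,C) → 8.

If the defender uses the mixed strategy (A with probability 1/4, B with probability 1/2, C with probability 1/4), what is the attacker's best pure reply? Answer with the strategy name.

Expected payoff of Land: (1/4)·9 + (1/2)·8 + (1/4)·1 = 13/2.
Expected payoff of Sea: (1/4)·0 + (1/2)·6 + (1/4)·8 = 5.
The largest is 13/2, so the attacker's best response is Land.

Land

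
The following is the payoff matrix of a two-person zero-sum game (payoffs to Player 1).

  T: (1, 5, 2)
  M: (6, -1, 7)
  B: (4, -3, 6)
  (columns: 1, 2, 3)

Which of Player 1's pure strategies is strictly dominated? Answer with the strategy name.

B

M gives a strictly higher payoff than B against every column: 6 > 4, -1 > -3, 7 > 6.
So B is strictly dominated and Player 1 never plays it.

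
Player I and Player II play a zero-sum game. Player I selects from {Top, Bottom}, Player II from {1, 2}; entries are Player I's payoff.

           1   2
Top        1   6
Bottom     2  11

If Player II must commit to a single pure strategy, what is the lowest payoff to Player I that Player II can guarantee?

2

Column maxima: 1 → 2, 2 → 11.
The smallest of these is 2.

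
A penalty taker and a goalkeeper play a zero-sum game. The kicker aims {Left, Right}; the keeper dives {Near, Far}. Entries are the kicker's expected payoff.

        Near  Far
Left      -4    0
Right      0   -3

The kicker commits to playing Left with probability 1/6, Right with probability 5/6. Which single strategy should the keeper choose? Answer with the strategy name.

If the keeper plays Near, the kicker's expected payoff is (1/6)·(-4) + (5/6)·0 = -2/3.
If the keeper plays Far, the kicker's expected payoff is (1/6)·0 + (5/6)·(-3) = -5/2.
The keeper minimizes the kicker's payoff; the smallest is -5/2, so the best response is Far.

Far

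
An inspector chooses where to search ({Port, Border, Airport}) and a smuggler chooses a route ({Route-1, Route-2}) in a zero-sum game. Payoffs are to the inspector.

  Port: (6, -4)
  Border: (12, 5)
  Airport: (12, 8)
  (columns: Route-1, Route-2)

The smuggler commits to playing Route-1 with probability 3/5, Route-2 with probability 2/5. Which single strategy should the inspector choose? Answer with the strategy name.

Expected payoff of Port: (3/5)·6 + (2/5)·(-4) = 2.
Expected payoff of Border: (3/5)·12 + (2/5)·5 = 46/5.
Expected payoff of Airport: (3/5)·12 + (2/5)·8 = 52/5.
The largest is 52/5, so the inspector's best response is Airport.

Airport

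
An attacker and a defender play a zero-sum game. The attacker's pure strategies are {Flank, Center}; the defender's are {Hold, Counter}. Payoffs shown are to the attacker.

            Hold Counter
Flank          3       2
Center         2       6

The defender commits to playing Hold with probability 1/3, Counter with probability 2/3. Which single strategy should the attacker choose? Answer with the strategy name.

Expected payoff of Flank: (1/3)·3 + (2/3)·2 = 7/3.
Expected payoff of Center: (1/3)·2 + (2/3)·6 = 14/3.
The largest is 14/3, so the attacker's best response is Center.

Center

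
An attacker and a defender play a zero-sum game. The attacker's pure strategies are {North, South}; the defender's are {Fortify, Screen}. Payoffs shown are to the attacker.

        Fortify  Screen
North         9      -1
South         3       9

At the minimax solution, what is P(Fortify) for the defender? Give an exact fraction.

Row minima: North → -1, South → 3; maximin = 3.
Column maxima: Fortify → 9, Screen → 9; minimax = 9.
3 ≠ 9, so there is no saddle point; optimal play is mixed.
Let the attacker play North with probability p. Expected payoff against Fortify: 9p + 3(1−p) = 6p + 3; against Screen: (-1)p + 9(1−p) = −10p + 9.
Setting these equal: 6p + 3 = −10p + 9 ⇒ 16p = 6 ⇒ p = 3/8, and the value is (6)·(3/8) + 3 = 21/4.
For the defender: with q = P(Fortify), equating North's and South's payoffs gives 10q − 1 = −6q + 9 ⇒ q = 5/8.

5/8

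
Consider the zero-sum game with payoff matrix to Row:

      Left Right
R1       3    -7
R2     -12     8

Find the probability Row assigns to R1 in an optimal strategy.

2/3

Row minima: R1 → -7, R2 → -12; maximin = -7.
Column maxima: Left → 3, Right → 8; minimax = 3.
-7 ≠ 3, so there is no saddle point; optimal play is mixed.
Let Row play R1 with probability p. Expected payoff against Left: 3p + (-12)(1−p) = 15p − 12; against Right: (-7)p + 8(1−p) = −15p + 8.
Setting these equal: 15p − 12 = −15p + 8 ⇒ 30p = 20 ⇒ p = 2/3, and the value is (15)·(2/3) − 12 = -2.
For Column: with q = P(Left), equating R1's and R2's payoffs gives 10q − 7 = −20q + 8 ⇒ q = 1/2.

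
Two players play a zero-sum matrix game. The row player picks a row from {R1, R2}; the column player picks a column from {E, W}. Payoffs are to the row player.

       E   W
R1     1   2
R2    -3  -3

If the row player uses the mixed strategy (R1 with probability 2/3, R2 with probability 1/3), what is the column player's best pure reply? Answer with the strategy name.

E

If the column player plays E, the row player's expected payoff is (2/3)·1 + (1/3)·(-3) = -1/3.
If the column player plays W, the row player's expected payoff is (2/3)·2 + (1/3)·(-3) = 1/3.
The column player minimizes the row player's payoff; the smallest is -1/3, so the best response is E.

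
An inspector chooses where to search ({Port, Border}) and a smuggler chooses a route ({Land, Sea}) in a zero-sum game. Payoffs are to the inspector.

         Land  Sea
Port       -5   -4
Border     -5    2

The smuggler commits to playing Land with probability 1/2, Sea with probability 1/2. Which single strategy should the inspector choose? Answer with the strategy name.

Expected payoff of Port: (1/2)·(-5) + (1/2)·(-4) = -9/2.
Expected payoff of Border: (1/2)·(-5) + (1/2)·2 = -3/2.
The largest is -3/2, so the inspector's best response is Border.

Border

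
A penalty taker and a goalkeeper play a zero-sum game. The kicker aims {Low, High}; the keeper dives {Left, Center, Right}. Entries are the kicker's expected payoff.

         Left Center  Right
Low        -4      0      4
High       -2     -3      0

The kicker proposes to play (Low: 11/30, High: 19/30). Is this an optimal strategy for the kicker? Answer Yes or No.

Against Left this mix gives (11/30)·(-4) + (19/30)·(-2) = -41/15.
Against Center this mix gives (11/30)·0 + (19/30)·(-3) = -19/10.
Against Right this mix gives (11/30)·4 + (19/30)·0 = 22/15.
The keeper will play Left, holding the kicker to -41/15. Shifting weight toward the row that does better against Left would raise this floor (the equalizing mix achieves -12/5 against both Left and Center), so the proposed strategy is not optimal.

No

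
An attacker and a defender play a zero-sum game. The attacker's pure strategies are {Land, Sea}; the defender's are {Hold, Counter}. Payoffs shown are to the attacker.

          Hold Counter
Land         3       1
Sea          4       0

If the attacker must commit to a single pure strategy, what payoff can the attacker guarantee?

1

Row minima: Land → 1, Sea → 0.
The best of these is 1.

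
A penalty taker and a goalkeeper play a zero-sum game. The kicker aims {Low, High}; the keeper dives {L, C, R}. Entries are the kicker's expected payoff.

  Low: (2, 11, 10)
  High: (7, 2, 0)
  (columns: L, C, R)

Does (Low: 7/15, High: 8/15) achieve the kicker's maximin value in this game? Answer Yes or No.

Yes

Against L this mix gives (7/15)·2 + (8/15)·7 = 14/3.
Against C this mix gives (7/15)·11 + (8/15)·2 = 31/5.
Against R this mix gives (7/15)·10 + (8/15)·0 = 14/3.
All of the keeper's active replies (L, R) yield 14/3, and no column does worse for the kicker. The mix makes the keeper indifferent and guarantees 14/3, so it is optimal.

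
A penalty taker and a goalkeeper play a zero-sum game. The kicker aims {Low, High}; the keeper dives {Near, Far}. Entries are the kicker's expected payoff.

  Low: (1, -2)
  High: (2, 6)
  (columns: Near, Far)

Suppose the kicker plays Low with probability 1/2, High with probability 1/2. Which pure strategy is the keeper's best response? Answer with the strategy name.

If the keeper plays Near, the kicker's expected payoff is (1/2)·1 + (1/2)·2 = 3/2.
If the keeper plays Far, the kicker's expected payoff is (1/2)·(-2) + (1/2)·6 = 2.
The keeper minimizes the kicker's payoff; the smallest is 3/2, so the best response is Near.

Near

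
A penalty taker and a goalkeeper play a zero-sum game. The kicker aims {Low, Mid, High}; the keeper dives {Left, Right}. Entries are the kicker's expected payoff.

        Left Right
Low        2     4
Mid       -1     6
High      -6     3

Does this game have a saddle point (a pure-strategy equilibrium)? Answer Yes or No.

Row minima: Low → 2, Mid → -1, High → -6; maximin = 2.
Column maxima: Left → 2, Right → 6; minimax = 2.
maximin = minimax = 2, so a saddle point exists.

Yes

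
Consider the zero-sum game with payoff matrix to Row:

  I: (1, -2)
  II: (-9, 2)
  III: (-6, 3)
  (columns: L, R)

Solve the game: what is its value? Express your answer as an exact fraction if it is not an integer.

Row minima: I → -2, II → -9, III → -6; maximin = -2.
Column maxima: L → 1, R → 3; minimax = 1.
-2 ≠ 1, so there is no saddle point; optimal play is mixed.
II is strictly dominated by III, so Row never plays it.
On the remaining 2×2 (I, III vs L, R):
Let Row play I with probability p. Expected payoff against L: 1p + (-6)(1−p) = 7p − 6; against R: (-2)p + 3(1−p) = −5p + 3.
Setting these equal: 7p − 6 = −5p + 3 ⇒ 12p = 9 ⇒ p = 3/4, and the value is (7)·(3/4) − 6 = -3/4.
For Column: with q = P(L), equating I's and III's payoffs gives 3q − 2 = −9q + 3 ⇒ q = 5/12.

-3/4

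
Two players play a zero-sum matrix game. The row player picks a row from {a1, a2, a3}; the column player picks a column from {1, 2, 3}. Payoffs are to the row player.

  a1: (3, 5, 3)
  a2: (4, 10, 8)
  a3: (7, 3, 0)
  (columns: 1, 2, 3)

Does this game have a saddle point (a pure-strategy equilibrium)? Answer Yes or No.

No

Row minima: a1 → 3, a2 → 4, a3 → 0; maximin = 4.
Column maxima: 1 → 7, 2 → 10, 3 → 8; minimax = 7.
4 ≠ 7, so no pure-strategy equilibrium exists.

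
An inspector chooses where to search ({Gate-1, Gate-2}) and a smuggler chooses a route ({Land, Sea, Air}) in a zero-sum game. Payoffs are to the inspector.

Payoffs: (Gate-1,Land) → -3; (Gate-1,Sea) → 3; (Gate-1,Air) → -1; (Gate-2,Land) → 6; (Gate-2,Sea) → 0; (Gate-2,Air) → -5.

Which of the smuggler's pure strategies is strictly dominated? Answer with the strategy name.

Air holds the inspector's payoff strictly below Sea in every row: -1 < 3, -5 < 0.
So Sea is strictly dominated for the smuggler.

Sea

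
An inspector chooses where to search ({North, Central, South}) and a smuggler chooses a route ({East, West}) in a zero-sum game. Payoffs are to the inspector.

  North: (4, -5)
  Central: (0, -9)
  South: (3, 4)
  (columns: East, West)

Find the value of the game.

Row minima: North → -5, Central → -9, South → 3; maximin = 3.
Column maxima: East → 4, West → 4; minimax = 4.
3 ≠ 4, so there is no saddle point; optimal play is mixed.
Central is strictly dominated by North, so the inspector never plays it.
On the remaining 2×2 (North, South vs East, West):
Let the inspector play North with probability p. Expected payoff against East: 4p + 3(1−p) = p + 3; against West: (-5)p + 4(1−p) = −9p + 4.
Setting these equal: p + 3 = −9p + 4 ⇒ 10p = 1 ⇒ p = 1/10, and the value is (1)·(1/10) + 3 = 31/10.
For the smuggler: with q = P(East), equating North's and South's payoffs gives 9q − 5 = −q + 4 ⇒ q = 9/10.

31/10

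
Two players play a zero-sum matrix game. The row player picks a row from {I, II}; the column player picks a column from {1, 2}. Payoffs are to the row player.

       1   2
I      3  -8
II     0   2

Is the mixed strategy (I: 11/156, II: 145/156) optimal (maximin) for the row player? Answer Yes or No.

Against 1 this mix gives (11/156)·3 + (145/156)·0 = 11/52.
Against 2 this mix gives (11/156)·(-8) + (145/156)·2 = 101/78.
The column player will play 1, holding the row player to 11/52. Shifting weight toward the row that does better against 1 would raise this floor (the equalizing mix achieves 6/13 against both 1 and 2), so the proposed strategy is not optimal.

No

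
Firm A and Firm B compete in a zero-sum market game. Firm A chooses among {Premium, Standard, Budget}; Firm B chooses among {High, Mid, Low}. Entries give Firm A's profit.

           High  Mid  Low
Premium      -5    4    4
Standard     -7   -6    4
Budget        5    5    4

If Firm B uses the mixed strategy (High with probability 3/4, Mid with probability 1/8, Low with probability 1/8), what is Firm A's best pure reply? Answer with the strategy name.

Expected payoff of Premium: (3/4)·(-5) + (1/8)·4 + (1/8)·4 = -11/4.
Expected payoff of Standard: (3/4)·(-7) + (1/8)·(-6) + (1/8)·4 = -11/2.
Expected payoff of Budget: (3/4)·5 + (1/8)·5 + (1/8)·4 = 39/8.
The largest is 39/8, so Firm A's best response is Budget.

Budget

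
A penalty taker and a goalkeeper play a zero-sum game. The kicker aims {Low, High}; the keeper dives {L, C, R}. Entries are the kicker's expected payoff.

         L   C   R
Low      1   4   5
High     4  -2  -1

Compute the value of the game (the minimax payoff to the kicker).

Row minima: Low → 1, High → -2; maximin = 1.
Column maxima: L → 4, C → 4, R → 5; minimax = 4.
1 ≠ 4, so there is no saddle point; optimal play is mixed.
R is strictly dominated by C (it gives the kicker strictly more in every row), so the keeper never plays it.
On the remaining 2×2 (Low, High vs L, C):
Let the kicker play Low with probability p. Expected payoff against L: 1p + 4(1−p) = −3p + 4; against C: 4p + (-2)(1−p) = 6p − 2.
Setting these equal: −3p + 4 = 6p − 2 ⇒ −9p = -6 ⇒ p = 2/3, and the value is (-3)·(2/3) + 4 = 2.
For the keeper: with q = P(L), equating Low's and High's payoffs gives −3q + 4 = 6q − 2 ⇒ q = 2/3.

2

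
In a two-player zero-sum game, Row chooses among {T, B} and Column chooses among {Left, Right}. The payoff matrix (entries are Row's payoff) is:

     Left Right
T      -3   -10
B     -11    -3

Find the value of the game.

-101/15

Row minima: T → -10, B → -11; maximin = -10.
Column maxima: Left → -3, Right → -3; minimax = -3.
-10 ≠ -3, so there is no saddle point; optimal play is mixed.
Let Row play T with probability p. Expected payoff against Left: (-3)p + (-11)(1−p) = 8p − 11; against Right: (-10)p + (-3)(1−p) = −7p − 3.
Setting these equal: 8p − 11 = −7p − 3 ⇒ 15p = 8 ⇒ p = 8/15, and the value is (8)·(8/15) − 11 = -101/15.
For Column: with q = P(Left), equating T's and B's payoffs gives 7q − 10 = −8q − 3 ⇒ q = 7/15.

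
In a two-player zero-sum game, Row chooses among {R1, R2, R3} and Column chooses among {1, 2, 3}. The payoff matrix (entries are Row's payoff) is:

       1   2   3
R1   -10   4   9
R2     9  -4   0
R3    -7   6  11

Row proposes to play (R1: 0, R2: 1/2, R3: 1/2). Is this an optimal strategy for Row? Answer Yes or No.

Yes

Against 1 this mix gives (1/2)·9 + (1/2)·(-7) = 1.
Against 2 this mix gives (1/2)·(-4) + (1/2)·6 = 1.
Against 3 this mix gives (1/2)·0 + (1/2)·11 = 11/2.
All of Column's active replies (1, 2) yield 1, and no column does worse for Row. The mix makes Column indifferent and guarantees 1, so it is optimal.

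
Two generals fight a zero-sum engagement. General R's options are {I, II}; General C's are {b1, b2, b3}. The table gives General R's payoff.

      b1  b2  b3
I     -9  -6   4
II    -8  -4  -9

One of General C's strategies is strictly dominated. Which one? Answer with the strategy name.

b2

b1 holds General R's payoff strictly below b2 in every row: -9 < -6, -8 < -4.
So b2 is strictly dominated for General C.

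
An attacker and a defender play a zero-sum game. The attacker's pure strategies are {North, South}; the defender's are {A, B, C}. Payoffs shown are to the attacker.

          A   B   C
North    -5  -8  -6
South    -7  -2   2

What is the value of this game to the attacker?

Row minima: North → -8, South → -7; maximin = -7.
Column maxima: A → -5, B → -2, C → 2; minimax = -5.
-7 ≠ -5, so there is no saddle point; optimal play is mixed.
C is strictly dominated by B (it gives the attacker strictly more in every row), so the defender never plays it.
On the remaining 2×2 (North, South vs A, B):
Let the attacker play North with probability p. Expected payoff against A: (-5)p + (-7)(1−p) = 2p − 7; against B: (-8)p + (-2)(1−p) = −6p − 2.
Setting these equal: 2p − 7 = −6p − 2 ⇒ 8p = 5 ⇒ p = 5/8, and the value is (2)·(5/8) − 7 = -23/4.
For the defender: with q = P(A), equating North's and South's payoffs gives 3q − 8 = −5q − 2 ⇒ q = 3/4.

-23/4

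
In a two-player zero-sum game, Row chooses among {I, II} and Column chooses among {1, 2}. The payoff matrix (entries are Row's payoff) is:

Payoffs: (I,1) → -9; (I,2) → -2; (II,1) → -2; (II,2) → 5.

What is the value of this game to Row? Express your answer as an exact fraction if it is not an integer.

Row minima: I → -9, II → -2; maximin = -2.
Column maxima: 1 → -2, 2 → 5; minimax = -2.
Since maximin = minimax = -2, there is a saddle point and the value is -2.

-2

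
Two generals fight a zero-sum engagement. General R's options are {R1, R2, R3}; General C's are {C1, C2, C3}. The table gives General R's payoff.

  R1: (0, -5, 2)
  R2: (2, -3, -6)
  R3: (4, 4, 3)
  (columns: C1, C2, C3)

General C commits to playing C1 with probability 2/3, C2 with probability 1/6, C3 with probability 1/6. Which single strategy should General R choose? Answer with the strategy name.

R3

Expected payoff of R1: (2/3)·0 + (1/6)·(-5) + (1/6)·2 = -1/2.
Expected payoff of R2: (2/3)·2 + (1/6)·(-3) + (1/6)·(-6) = -1/6.
Expected payoff of R3: (2/3)·4 + (1/6)·4 + (1/6)·3 = 23/6.
The largest is 23/6, so General R's best response is R3.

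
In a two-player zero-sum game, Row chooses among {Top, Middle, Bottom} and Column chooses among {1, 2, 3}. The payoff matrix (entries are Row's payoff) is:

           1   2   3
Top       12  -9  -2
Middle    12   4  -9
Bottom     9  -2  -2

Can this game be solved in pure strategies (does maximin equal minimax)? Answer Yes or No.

Yes

Row minima: Top → -9, Middle → -9, Bottom → -2; maximin = -2.
Column maxima: 1 → 12, 2 → 4, 3 → -2; minimax = -2.
maximin = minimax = -2, so a saddle point exists.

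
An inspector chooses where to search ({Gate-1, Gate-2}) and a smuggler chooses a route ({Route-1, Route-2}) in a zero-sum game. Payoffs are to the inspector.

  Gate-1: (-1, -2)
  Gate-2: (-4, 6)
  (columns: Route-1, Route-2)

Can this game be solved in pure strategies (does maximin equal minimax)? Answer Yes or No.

Row minima: Gate-1 → -2, Gate-2 → -4; maximin = -2.
Column maxima: Route-1 → -1, Route-2 → 6; minimax = -1.
-2 ≠ -1, so no pure-strategy equilibrium exists.

No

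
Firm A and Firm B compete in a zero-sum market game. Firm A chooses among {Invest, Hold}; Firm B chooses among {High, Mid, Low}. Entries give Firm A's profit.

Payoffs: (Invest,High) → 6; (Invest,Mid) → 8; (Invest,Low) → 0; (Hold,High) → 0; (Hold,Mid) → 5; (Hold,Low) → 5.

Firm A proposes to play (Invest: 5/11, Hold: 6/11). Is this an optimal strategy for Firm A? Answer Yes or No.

Against High this mix gives (5/11)·6 + (6/11)·0 = 30/11.
Against Mid this mix gives (5/11)·8 + (6/11)·5 = 70/11.
Against Low this mix gives (5/11)·0 + (6/11)·5 = 30/11.
All of Firm B's active replies (High, Low) yield 30/11, and no column does worse for Firm A. The mix makes Firm B indifferent and guarantees 30/11, so it is optimal.

Yes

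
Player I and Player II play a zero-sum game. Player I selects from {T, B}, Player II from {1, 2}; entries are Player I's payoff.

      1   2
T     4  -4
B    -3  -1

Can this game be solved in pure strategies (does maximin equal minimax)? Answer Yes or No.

No

Row minima: T → -4, B → -3; maximin = -3.
Column maxima: 1 → 4, 2 → -1; minimax = -1.
-3 ≠ -1, so no pure-strategy equilibrium exists.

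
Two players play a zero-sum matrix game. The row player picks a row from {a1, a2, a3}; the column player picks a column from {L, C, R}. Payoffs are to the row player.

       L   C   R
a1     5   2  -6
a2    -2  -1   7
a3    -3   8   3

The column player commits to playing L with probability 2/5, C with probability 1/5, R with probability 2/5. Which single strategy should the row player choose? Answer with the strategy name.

Expected payoff of a1: (2/5)·5 + (1/5)·2 + (2/5)·(-6) = 0.
Expected payoff of a2: (2/5)·(-2) + (1/5)·(-1) + (2/5)·7 = 9/5.
Expected payoff of a3: (2/5)·(-3) + (1/5)·8 + (2/5)·3 = 8/5.
The largest is 9/5, so the row player's best response is a2.

a2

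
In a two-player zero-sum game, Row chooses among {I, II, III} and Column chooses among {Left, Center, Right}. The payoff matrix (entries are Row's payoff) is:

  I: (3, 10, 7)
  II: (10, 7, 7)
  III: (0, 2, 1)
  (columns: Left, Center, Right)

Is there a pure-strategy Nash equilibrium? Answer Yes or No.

Yes

Row minima: I → 3, II → 7, III → 0; maximin = 7.
Column maxima: Left → 10, Center → 10, Right → 7; minimax = 7.
maximin = minimax = 7, so a saddle point exists.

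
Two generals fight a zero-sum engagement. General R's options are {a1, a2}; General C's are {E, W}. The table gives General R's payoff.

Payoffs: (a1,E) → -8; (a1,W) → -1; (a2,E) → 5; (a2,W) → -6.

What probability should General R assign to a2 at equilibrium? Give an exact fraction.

7/18

Row minima: a1 → -8, a2 → -6; maximin = -6.
Column maxima: E → 5, W → -1; minimax = -1.
-6 ≠ -1, so there is no saddle point; optimal play is mixed.
Let General R play a1 with probability p. Expected payoff against E: (-8)p + 5(1−p) = −13p + 5; against W: (-1)p + (-6)(1−p) = 5p − 6.
Setting these equal: −13p + 5 = 5p − 6 ⇒ −18p = -11 ⇒ p = 11/18, and the value is (-13)·(11/18) + 5 = -53/18.
For General C: with q = P(E), equating a1's and a2's payoffs gives −7q − 1 = 11q − 6 ⇒ q = 5/18.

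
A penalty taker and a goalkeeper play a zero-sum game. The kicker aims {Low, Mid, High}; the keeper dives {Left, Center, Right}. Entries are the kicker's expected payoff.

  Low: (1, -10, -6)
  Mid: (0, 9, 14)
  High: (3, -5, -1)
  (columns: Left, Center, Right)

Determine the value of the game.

27/17

Row minima: Low → -10, Mid → 0, High → -5; maximin = 0.
Column maxima: Left → 3, Center → 9, Right → 14; minimax = 3.
0 ≠ 3, so there is no saddle point; optimal play is mixed.
Low is strictly dominated by High, so the kicker never plays it.
Right is strictly dominated by Center (it gives the kicker strictly more in every row), so the keeper never plays it.
On the remaining 2×2 (Mid, High vs Left, Center):
Let the kicker play Mid with probability p. Expected payoff against Left: 0p + 3(1−p) = −3p + 3; against Center: 9p + (-5)(1−p) = 14p − 5.
Setting these equal: −3p + 3 = 14p − 5 ⇒ −17p = -8 ⇒ p = 8/17, and the value is (-3)·(8/17) + 3 = 27/17.
For the keeper: with q = P(Left), equating Mid's and High's payoffs gives −9q + 9 = 8q − 5 ⇒ q = 14/17.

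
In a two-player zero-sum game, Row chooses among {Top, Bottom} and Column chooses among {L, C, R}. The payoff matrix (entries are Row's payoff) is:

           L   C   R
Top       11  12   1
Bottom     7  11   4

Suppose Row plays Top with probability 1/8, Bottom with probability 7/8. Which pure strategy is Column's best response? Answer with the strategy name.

R

If Column plays L, Row's expected payoff is (1/8)·11 + (7/8)·7 = 15/2.
If Column plays C, Row's expected payoff is (1/8)·12 + (7/8)·11 = 89/8.
If Column plays R, Row's expected payoff is (1/8)·1 + (7/8)·4 = 29/8.
Column minimizes Row's payoff; the smallest is 29/8, so the best response is R.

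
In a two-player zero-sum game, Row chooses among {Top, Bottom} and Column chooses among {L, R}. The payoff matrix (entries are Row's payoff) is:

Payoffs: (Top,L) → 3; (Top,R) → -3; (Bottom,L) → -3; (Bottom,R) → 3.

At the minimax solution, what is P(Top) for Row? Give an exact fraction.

Row minima: Top → -3, Bottom → -3; maximin = -3.
Column maxima: L → 3, R → 3; minimax = 3.
-3 ≠ 3, so there is no saddle point; optimal play is mixed.
Let Row play Top with probability p. Expected payoff against L: 3p + (-3)(1−p) = 6p − 3; against R: (-3)p + 3(1−p) = −6p + 3.
Setting these equal: 6p − 3 = −6p + 3 ⇒ 12p = 6 ⇒ p = 1/2, and the value is (6)·(1/2) − 3 = 0.
For Column: with q = P(L), equating Top's and Bottom's payoffs gives 6q − 3 = −6q + 3 ⇒ q = 1/2.

1/2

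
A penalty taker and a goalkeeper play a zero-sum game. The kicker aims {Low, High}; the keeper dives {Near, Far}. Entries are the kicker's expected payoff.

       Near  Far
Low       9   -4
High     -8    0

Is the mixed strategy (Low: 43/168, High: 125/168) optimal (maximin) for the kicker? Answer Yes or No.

Against Near this mix gives (43/168)·9 + (125/168)·(-8) = -613/168.
Against Far this mix gives (43/168)·(-4) + (125/168)·0 = -43/42.
The keeper will play Near, holding the kicker to -613/168. Shifting weight toward the row that does better against Near would raise this floor (the equalizing mix achieves -32/21 against both Near and Far), so the proposed strategy is not optimal.

No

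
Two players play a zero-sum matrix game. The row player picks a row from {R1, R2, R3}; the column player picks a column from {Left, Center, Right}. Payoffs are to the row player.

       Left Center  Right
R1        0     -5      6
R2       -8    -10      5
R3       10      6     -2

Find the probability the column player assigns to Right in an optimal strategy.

11/19

Row minima: R1 → -5, R2 → -10, R3 → -2; maximin = -2.
Column maxima: Left → 10, Center → 6, Right → 6; minimax = 6.
-2 ≠ 6, so there is no saddle point; optimal play is mixed.
R2 is strictly dominated by R1, so the row player never plays it.
Left is strictly dominated by Center (it gives the row player strictly more in every row), so the column player never plays it.
On the remaining 2×2 (R1, R3 vs Center, Right):
Let the row player play R1 with probability p. Expected payoff against Center: (-5)p + 6(1−p) = −11p + 6; against Right: 6p + (-2)(1−p) = 8p − 2.
Setting these equal: −11p + 6 = 8p − 2 ⇒ −19p = -8 ⇒ p = 8/19, and the value is (-11)·(8/19) + 6 = 26/19.
For the column player: with q = P(Center), equating R1's and R3's payoffs gives −11q + 6 = 8q − 2 ⇒ q = 8/19.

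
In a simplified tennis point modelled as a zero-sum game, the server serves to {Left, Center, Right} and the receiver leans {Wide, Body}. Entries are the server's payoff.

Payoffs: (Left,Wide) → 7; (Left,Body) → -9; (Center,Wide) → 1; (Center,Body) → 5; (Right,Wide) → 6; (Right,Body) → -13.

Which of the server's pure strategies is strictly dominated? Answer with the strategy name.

Right

Left gives a strictly higher payoff than Right against every column: 7 > 6, -9 > -13.
So Right is strictly dominated and the server never plays it.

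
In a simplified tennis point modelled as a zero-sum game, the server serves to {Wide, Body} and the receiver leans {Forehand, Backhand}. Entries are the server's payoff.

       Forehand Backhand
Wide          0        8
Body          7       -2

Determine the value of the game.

56/17

Row minima: Wide → 0, Body → -2; maximin = 0.
Column maxima: Forehand → 7, Backhand → 8; minimax = 7.
0 ≠ 7, so there is no saddle point; optimal play is mixed.
Let the server play Wide with probability p. Expected payoff against Forehand: 0p + 7(1−p) = −7p + 7; against Backhand: 8p + (-2)(1−p) = 10p − 2.
Setting these equal: −7p + 7 = 10p − 2 ⇒ −17p = -9 ⇒ p = 9/17, and the value is (-7)·(9/17) + 7 = 56/17.
For the receiver: with q = P(Forehand), equating Wide's and Body's payoffs gives −8q + 8 = 9q − 2 ⇒ q = 10/17.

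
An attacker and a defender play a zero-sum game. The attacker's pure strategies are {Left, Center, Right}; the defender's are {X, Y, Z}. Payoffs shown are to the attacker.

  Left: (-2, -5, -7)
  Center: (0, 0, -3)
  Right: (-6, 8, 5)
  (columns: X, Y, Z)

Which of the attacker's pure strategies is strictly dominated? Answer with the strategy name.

Center gives a strictly higher payoff than Left against every column: 0 > -2, 0 > -5, -3 > -7.
So Left is strictly dominated and the attacker never plays it.

Left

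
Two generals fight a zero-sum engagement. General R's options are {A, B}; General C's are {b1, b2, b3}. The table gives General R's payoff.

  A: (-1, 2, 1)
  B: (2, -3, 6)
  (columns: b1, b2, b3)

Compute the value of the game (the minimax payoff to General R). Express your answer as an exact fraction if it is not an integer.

1/8

Row minima: A → -1, B → -3; maximin = -1.
Column maxima: b1 → 2, b2 → 2, b3 → 6; minimax = 2.
-1 ≠ 2, so there is no saddle point; optimal play is mixed.
b3 is strictly dominated by b1 (it gives General R strictly more in every row), so General C never plays it.
On the remaining 2×2 (A, B vs b1, b2):
Let General R play A with probability p. Expected payoff against b1: (-1)p + 2(1−p) = −3p + 2; against b2: 2p + (-3)(1−p) = 5p − 3.
Setting these equal: −3p + 2 = 5p − 3 ⇒ −8p = -5 ⇒ p = 5/8, and the value is (-3)·(5/8) + 2 = 1/8.
For General C: with q = P(b1), equating A's and B's payoffs gives −3q + 2 = 5q − 3 ⇒ q = 5/8.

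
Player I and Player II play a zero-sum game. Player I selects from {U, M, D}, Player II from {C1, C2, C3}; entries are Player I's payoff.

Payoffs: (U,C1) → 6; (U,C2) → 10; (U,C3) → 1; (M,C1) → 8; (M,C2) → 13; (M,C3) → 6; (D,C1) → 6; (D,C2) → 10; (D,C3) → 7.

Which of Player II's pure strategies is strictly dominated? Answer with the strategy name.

C1 holds Player I's payoff strictly below C2 in every row: 6 < 10, 8 < 13, 6 < 10.
So C2 is strictly dominated for Player II.

C2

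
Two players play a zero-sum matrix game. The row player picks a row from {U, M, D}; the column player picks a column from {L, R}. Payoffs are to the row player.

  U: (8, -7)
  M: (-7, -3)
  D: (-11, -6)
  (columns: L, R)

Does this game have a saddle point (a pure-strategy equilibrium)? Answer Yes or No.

Row minima: U → -7, M → -7, D → -11; maximin = -7.
Column maxima: L → 8, R → -3; minimax = -3.
-7 ≠ -3, so no pure-strategy equilibrium exists.

No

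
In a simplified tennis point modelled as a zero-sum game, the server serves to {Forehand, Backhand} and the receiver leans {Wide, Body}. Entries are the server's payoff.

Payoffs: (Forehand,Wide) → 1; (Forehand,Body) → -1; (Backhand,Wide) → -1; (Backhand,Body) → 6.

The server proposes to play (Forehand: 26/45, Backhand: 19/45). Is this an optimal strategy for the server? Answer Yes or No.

No

Against Wide this mix gives (26/45)·1 + (19/45)·(-1) = 7/45.
Against Body this mix gives (26/45)·(-1) + (19/45)·6 = 88/45.
The receiver will play Wide, holding the server to 7/45. Shifting weight toward the row that does better against Wide would raise this floor (the equalizing mix achieves 5/9 against both Wide and Body), so the proposed strategy is not optimal.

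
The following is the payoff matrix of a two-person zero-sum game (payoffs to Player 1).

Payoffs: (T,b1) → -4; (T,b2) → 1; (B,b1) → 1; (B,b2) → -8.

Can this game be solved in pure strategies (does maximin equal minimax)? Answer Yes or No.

No

Row minima: T → -4, B → -8; maximin = -4.
Column maxima: b1 → 1, b2 → 1; minimax = 1.
-4 ≠ 1, so no pure-strategy equilibrium exists.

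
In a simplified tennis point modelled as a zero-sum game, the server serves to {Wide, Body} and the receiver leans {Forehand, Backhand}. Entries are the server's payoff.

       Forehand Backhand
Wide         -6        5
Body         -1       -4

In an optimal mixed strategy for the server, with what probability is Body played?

11/14

Row minima: Wide → -6, Body → -4; maximin = -4.
Column maxima: Forehand → -1, Backhand → 5; minimax = -1.
-4 ≠ -1, so there is no saddle point; optimal play is mixed.
Let the server play Wide with probability p. Expected payoff against Forehand: (-6)p + (-1)(1−p) = −5p − 1; against Backhand: 5p + (-4)(1−p) = 9p − 4.
Setting these equal: −5p − 1 = 9p − 4 ⇒ −14p = -3 ⇒ p = 3/14, and the value is (-5)·(3/14) − 1 = -29/14.
For the receiver: with q = P(Forehand), equating Wide's and Body's payoffs gives −11q + 5 = 3q − 4 ⇒ q = 9/14.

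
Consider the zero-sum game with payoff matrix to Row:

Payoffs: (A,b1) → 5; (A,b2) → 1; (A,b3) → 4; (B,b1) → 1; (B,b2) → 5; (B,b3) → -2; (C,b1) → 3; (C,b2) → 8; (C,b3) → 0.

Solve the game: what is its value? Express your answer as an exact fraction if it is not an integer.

32/11

Row minima: A → 1, B → -2, C → 0; maximin = 1.
Column maxima: b1 → 5, b2 → 8, b3 → 4; minimax = 4.
1 ≠ 4, so there is no saddle point; optimal play is mixed.
B is strictly dominated by C, so Row never plays it.
b1 is strictly dominated by b3 (it gives Row strictly more in every row), so Column never plays it.
On the remaining 2×2 (A, C vs b2, b3):
Let Row play A with probability p. Expected payoff against b2: 1p + 8(1−p) = −7p + 8; against b3: 4p + 0(1−p) = 4p.
Setting these equal: −7p + 8 = 4p ⇒ −11p = -8 ⇒ p = 8/11, and the value is (-7)·(8/11) + 8 = 32/11.
For Column: with q = P(b2), equating A's and C's payoffs gives −3q + 4 = 8q ⇒ q = 4/11.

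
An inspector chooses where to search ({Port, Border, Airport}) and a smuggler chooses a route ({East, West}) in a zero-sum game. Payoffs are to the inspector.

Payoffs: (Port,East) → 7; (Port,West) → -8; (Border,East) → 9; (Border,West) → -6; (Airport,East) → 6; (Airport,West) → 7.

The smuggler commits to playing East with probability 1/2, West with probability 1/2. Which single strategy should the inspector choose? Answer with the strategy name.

Expected payoff of Port: (1/2)·7 + (1/2)·(-8) = -1/2.
Expected payoff of Border: (1/2)·9 + (1/2)·(-6) = 3/2.
Expected payoff of Airport: (1/2)·6 + (1/2)·7 = 13/2.
The largest is 13/2, so the inspector's best response is Airport.

Airport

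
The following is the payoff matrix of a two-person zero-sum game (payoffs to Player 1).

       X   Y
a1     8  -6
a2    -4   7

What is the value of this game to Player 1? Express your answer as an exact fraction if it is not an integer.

32/25

Row minima: a1 → -6, a2 → -4; maximin = -4.
Column maxima: X → 8, Y → 7; minimax = 7.
-4 ≠ 7, so there is no saddle point; optimal play is mixed.
Let Player 1 play a1 with probability p. Expected payoff against X: 8p + (-4)(1−p) = 12p − 4; against Y: (-6)p + 7(1−p) = −13p + 7.
Setting these equal: 12p − 4 = −13p + 7 ⇒ 25p = 11 ⇒ p = 11/25, and the value is (12)·(11/25) − 4 = 32/25.
For Player 2: with q = P(X), equating a1's and a2's payoffs gives 14q − 6 = −11q + 7 ⇒ q = 13/25.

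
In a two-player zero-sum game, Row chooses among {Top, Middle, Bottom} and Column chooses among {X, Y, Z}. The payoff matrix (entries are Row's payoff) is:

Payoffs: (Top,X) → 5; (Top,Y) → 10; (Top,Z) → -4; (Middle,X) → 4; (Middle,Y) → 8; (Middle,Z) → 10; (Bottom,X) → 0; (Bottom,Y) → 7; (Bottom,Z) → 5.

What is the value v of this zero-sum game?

22/5

Row minima: Top → -4, Middle → 4, Bottom → 0; maximin = 4.
Column maxima: X → 5, Y → 10, Z → 10; minimax = 5.
4 ≠ 5, so there is no saddle point; optimal play is mixed.
Bottom is strictly dominated by Middle, so Row never plays it.
Y is strictly dominated by X (it gives Row strictly more in every row), so Column never plays it.
On the remaining 2×2 (Top, Middle vs X, Z):
Let Row play Top with probability p. Expected payoff against X: 5p + 4(1−p) = p + 4; against Z: (-4)p + 10(1−p) = −14p + 10.
Setting these equal: p + 4 = −14p + 10 ⇒ 15p = 6 ⇒ p = 2/5, and the value is (1)·(2/5) + 4 = 22/5.
For Column: with q = P(X), equating Top's and Middle's payoffs gives 9q − 4 = −6q + 10 ⇒ q = 14/15.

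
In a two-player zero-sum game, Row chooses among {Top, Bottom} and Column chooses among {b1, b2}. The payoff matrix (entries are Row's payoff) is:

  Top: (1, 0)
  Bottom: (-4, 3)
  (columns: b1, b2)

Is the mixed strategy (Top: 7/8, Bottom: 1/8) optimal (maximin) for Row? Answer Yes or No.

Against b1 this mix gives (7/8)·1 + (1/8)·(-4) = 3/8.
Against b2 this mix gives (7/8)·0 + (1/8)·3 = 3/8.
All of Column's active replies (b1, b2) yield 3/8, and no column does worse for Row. The mix makes Column indifferent and guarantees 3/8, so it is optimal.

Yes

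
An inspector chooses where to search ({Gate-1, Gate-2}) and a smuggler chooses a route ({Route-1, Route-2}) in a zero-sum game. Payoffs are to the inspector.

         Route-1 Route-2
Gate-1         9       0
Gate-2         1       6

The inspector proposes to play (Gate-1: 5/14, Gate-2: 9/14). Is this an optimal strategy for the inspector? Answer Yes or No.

Against Route-1 this mix gives (5/14)·9 + (9/14)·1 = 27/7.
Against Route-2 this mix gives (5/14)·0 + (9/14)·6 = 27/7.
All of the smuggler's active replies (Route-1, Route-2) yield 27/7, and no column does worse for the inspector. The mix makes the smuggler indifferent and guarantees 27/7, so it is optimal.

Yes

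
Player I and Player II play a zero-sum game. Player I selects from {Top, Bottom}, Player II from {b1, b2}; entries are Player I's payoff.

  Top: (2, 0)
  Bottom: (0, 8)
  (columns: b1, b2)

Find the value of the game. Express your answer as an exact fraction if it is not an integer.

8/5

Row minima: Top → 0, Bottom → 0; maximin = 0.
Column maxima: b1 → 2, b2 → 8; minimax = 2.
0 ≠ 2, so there is no saddle point; optimal play is mixed.
Let Player I play Top with probability p. Expected payoff against b1: 2p + 0(1−p) = 2p; against b2: 0p + 8(1−p) = −8p + 8.
Setting these equal: 2p = −8p + 8 ⇒ 10p = 8 ⇒ p = 4/5, and the value is (2)·(4/5) = 8/5.
For Player II: with q = P(b1), equating Top's and Bottom's payoffs gives 2q = −8q + 8 ⇒ q = 4/5.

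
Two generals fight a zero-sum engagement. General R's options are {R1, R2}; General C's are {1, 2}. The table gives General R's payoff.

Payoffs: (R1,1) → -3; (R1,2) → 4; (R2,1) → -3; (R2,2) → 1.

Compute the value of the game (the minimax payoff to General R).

-3

Row minima: R1 → -3, R2 → -3; maximin = -3.
Column maxima: 1 → -3, 2 → 4; minimax = -3.
Since maximin = minimax = -3, there is a saddle point and the value is -3.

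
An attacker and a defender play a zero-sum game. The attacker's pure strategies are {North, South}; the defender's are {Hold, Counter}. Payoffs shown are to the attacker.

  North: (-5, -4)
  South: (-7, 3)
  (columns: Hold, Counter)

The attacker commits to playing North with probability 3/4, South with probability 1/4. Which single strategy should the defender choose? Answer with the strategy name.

If the defender plays Hold, the attacker's expected payoff is (3/4)·(-5) + (1/4)·(-7) = -11/2.
If the defender plays Counter, the attacker's expected payoff is (3/4)·(-4) + (1/4)·3 = -9/4.
The defender minimizes the attacker's payoff; the smallest is -11/2, so the best response is Hold.

Hold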